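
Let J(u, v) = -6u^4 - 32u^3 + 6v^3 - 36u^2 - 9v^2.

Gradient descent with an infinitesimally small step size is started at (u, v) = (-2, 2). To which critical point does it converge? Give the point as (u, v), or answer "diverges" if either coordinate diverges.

J is separable, so gradient descent decouples: u follows -∂J/∂u, v follows -∂J/∂v.
∂J/∂u = -24u(u + 1)(u + 3); at u=-2 this is -48, so u increases.
∂J/∂v = 18v(v - 1); at v=2 this is 36, so v decreases.
u converges to its nearest critical value -1 (a local min of the u-part); v converges to 1. The iterate converges to (-1, 1).

(-1, 1)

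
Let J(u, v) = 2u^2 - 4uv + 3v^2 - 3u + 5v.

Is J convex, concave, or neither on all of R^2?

convex

J is quadratic, so its Hessian is the constant matrix H = [[4, -4], [-4, 6]].
det(H) = 8, tr(H) = 10.
det(H) > 0 and tr(H) > 0, so H is positive definite everywhere: convex.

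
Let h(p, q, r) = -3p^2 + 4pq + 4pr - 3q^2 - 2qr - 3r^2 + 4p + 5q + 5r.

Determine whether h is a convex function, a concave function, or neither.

h is quadratic, so its Hessian is the constant matrix H = [[-6, 4, 4], [4, -6, -2], [4, -2, -6]].
Leading principal minors: -6, 20, -64.
Signs alternate −, +, − ⇒ H ≺ 0 ⇒ concave.

concave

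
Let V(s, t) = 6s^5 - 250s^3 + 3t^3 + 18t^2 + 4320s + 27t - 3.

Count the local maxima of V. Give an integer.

V separates as a function of s plus a function of t, so ∇V=0 decouples.
∂V/∂s = 30(s - 4)(s - 3)(s + 3)(s + 4) = 0 at s ∈ {-4, -3, 3, 4}; ∂V/∂t = 9(t + 1)(t + 3) = 0 at t ∈ {-3, -1}.
The Hessian is diagonal: diag(V_ss, V_tt). Second derivatives: V_ss(-4)=-1680, V_ss(-3)=1260, V_ss(3)=-1260, V_ss(4)=1680; V_tt(-3)=-18, V_tt(-1)=18.
Local maxima occur where both diagonal entries negative: (-4, -3), (3, -3). Count: 2.

2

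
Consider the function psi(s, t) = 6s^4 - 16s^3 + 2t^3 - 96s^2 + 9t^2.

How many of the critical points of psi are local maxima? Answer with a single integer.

1

psi separates as a function of s plus a function of t, so ∇psi=0 decouples.
∂psi/∂s = 24s(s - 4)(s + 2) = 0 at s ∈ {-2, 0, 4}; ∂psi/∂t = 6t(t + 3) = 0 at t ∈ {-3, 0}.
The Hessian is diagonal: diag(psi_ss, psi_tt). Second derivatives: psi_ss(-2)=288, psi_ss(0)=-192, psi_ss(4)=576; psi_tt(-3)=-18, psi_tt(0)=18.
Local maxima occur where both diagonal entries negative: (0, -3). Count: 1.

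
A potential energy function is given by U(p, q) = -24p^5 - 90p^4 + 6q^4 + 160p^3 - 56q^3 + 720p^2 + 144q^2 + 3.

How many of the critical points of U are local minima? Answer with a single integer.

4

U separates as a function of p plus a function of q, so ∇U=0 decouples.
∂U/∂p = -120p(p - 2)(p + 2)(p + 3) = 0 at p ∈ {-3, -2, 0, 2}; ∂U/∂q = 24q(q - 4)(q - 3) = 0 at q ∈ {0, 3, 4}.
The Hessian is diagonal: diag(U_pp, U_qq). Second derivatives: U_pp(-3)=1800, U_pp(-2)=-960, U_pp(0)=1440, U_pp(2)=-4800; U_qq(0)=288, U_qq(3)=-72, U_qq(4)=96.
Local minima occur where both diagonal entries positive: (-3, 0), (-3, 4), (0, 0), (0, 4). Count: 4.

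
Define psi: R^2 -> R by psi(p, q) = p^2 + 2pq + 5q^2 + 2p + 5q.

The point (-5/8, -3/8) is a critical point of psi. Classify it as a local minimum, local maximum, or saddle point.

local minimum

The Hessian of psi is constant: H = [[2, 2], [2, 10]].
det(H) = 2·10 − 2² = 16.
det(H) > 0 and tr(H) = 12 > 0, so H is positive definite and the point is a local minimum.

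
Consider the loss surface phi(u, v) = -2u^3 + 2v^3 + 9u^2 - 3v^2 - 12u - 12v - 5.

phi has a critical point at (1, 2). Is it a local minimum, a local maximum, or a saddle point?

local minimum

The mixed partial ∂²phi/∂u∂v is 0, so the Hessian at any point is diag(phi_uu, phi_vv) = diag(6(-2u + 3), 6(2v - 1)).
At (1, 2): H = diag(6, 18).
Both eigenvalues are positive, so H is positive definite: a local minimum.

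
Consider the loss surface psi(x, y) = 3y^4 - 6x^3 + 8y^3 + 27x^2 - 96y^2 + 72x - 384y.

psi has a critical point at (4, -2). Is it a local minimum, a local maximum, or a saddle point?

local maximum

The mixed partial ∂²psi/∂x∂y is 0, so the Hessian at any point is diag(psi_xx, psi_yy) = diag(18(-2x + 3), 12(3y^2 + 4y - 16)).
At (4, -2): H = diag(-90, -144).
Both eigenvalues are negative, so H is negative definite: a local maximum.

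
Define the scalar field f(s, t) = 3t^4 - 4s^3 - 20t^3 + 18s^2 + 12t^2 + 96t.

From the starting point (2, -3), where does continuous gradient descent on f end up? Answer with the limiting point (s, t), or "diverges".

f is separable, so gradient descent decouples: s follows -∂f/∂s, t follows -∂f/∂t.
∂f/∂s = -12s(s - 3); at s=2 this is 24, so s decreases.
∂f/∂t = 12(t - 4)(t - 2)(t + 1); at t=-3 this is -840, so t increases.
s converges to its nearest critical value 0 (a local min of the s-part); t converges to -1. The iterate converges to (0, -1).

(0, -1)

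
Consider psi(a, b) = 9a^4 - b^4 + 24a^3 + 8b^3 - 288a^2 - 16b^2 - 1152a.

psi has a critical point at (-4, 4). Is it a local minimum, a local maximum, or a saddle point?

saddle point

The mixed partial ∂²psi/∂a∂b is 0, so the Hessian at any point is diag(psi_aa, psi_bb) = diag(36(3a^2 + 4a - 16), 4(-3b^2 + 12b - 8)).
At (-4, 4): H = diag(576, -32).
The eigenvalues have opposite signs, so H is indefinite: a saddle point.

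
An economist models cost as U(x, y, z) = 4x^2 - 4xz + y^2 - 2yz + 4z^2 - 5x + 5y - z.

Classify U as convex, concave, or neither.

U is quadratic, so its Hessian is the constant matrix H = [[8, 0, -4], [0, 2, -2], [-4, -2, 8]].
Leading principal minors: 8, 16, 64.
All positive ⇒ H ≻ 0 ⇒ convex.

convex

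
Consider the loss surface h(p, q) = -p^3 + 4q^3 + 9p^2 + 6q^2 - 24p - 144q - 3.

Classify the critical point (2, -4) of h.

The mixed partial ∂²h/∂p∂q is 0, so the Hessian at any point is diag(h_pp, h_qq) = diag(6(-p + 3), 12(2q + 1)).
At (2, -4): H = diag(6, -84).
The eigenvalues have opposite signs, so H is indefinite: a saddle point.

saddle point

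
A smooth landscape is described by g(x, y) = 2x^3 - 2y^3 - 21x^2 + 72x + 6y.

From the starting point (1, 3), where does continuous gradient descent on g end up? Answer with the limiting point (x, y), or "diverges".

g is separable, so gradient descent decouples: x follows -∂g/∂x, y follows -∂g/∂y.
∂g/∂x = 6(x - 4)(x - 3); at x=1 this is 36, so x decreases.
∂g/∂y = -6(y - 1)(y + 1); at y=3 this is -48, so y increases.
The x-coordinate has no critical point in that direction and runs off to infinity.

diverges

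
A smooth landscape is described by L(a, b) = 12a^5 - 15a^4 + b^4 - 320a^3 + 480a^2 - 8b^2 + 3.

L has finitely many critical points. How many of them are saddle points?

L separates as a function of a plus a function of b, so ∇L=0 decouples.
∂L/∂a = 60a(a - 4)(a - 1)(a + 4) = 0 at a ∈ {-4, 0, 1, 4}; ∂L/∂b = 4b(b - 2)(b + 2) = 0 at b ∈ {-2, 0, 2}.
The Hessian is diagonal: diag(L_aa, L_bb). Second derivatives: L_aa(-4)=-9600, L_aa(0)=960, L_aa(1)=-900, L_aa(4)=5760; L_bb(-2)=32, L_bb(0)=-16, L_bb(2)=32.
Saddle points occur where the two diagonal entries have opposite signs: (-4, -2), (-4, 2), (0, 0), (1, -2), (1, 2), (4, 0). Count: 6.

6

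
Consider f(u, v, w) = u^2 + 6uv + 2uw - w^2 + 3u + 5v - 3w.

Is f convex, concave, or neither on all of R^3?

f is quadratic, so its Hessian is the constant matrix H = [[2, 6, 2], [6, 0, 0], [2, 0, -2]].
Leading principal minors: 2, -36, 72.
Neither pattern holds ⇒ H is indefinite ⇒ neither convex nor concave.

neither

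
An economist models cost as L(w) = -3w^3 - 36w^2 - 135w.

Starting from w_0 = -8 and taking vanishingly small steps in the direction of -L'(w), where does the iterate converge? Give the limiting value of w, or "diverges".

L'(w) = -9(w + 3)(w + 5), so L'(-8) = -135.
Gradient descent moves in the -L' direction, i.e. w is increasing.
The nearest critical point in that direction is w = -5, where L'' = 18 > 0 (a local minimum). The iterate converges there.

-5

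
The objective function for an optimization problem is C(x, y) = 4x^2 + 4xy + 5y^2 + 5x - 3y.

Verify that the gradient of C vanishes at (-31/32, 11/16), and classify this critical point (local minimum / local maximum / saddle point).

local minimum

∇C = (8x + 4y + 5, 4x + 10y - 3); substituting (-31/32, 11/16) gives ∇C = (0, 0), so (-31/32, 11/16) is indeed a critical point.
The Hessian of C is constant: H = [[8, 4], [4, 10]].
det(H) = 8·10 − 4² = 64.
det(H) > 0 and tr(H) = 18 > 0, so H is positive definite and the point is a local minimum.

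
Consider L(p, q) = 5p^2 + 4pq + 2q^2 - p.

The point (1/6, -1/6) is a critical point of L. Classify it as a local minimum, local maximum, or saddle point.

The Hessian of L is constant: H = [[10, 4], [4, 4]].
det(H) = 10·4 − 4² = 24.
det(H) > 0 and tr(H) = 14 > 0, so H is positive definite and the point is a local minimum.

local minimum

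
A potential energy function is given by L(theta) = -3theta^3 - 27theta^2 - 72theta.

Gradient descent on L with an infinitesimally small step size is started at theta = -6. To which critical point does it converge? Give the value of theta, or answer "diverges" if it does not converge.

L'(theta) = -9(theta + 2)(theta + 4), so L'(-6) = -72.
Gradient descent moves in the -L' direction, i.e. theta is increasing.
The nearest critical point in that direction is theta = -4, where L'' = 18 > 0 (a local minimum). The iterate converges there.

-4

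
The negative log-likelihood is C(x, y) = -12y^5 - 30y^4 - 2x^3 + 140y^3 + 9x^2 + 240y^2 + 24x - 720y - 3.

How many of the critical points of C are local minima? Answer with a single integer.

2

C separates as a function of x plus a function of y, so ∇C=0 decouples.
∂C/∂x = -6(x - 4)(x + 1) = 0 at x ∈ {-1, 4}; ∂C/∂y = -60(y - 2)(y - 1)(y + 2)(y + 3) = 0 at y ∈ {-3, -2, 1, 2}.
The Hessian is diagonal: diag(C_xx, C_yy). Second derivatives: C_xx(-1)=30, C_xx(4)=-30; C_yy(-3)=1200, C_yy(-2)=-720, C_yy(1)=720, C_yy(2)=-1200.
Local minima occur where both diagonal entries positive: (-1, -3), (-1, 1). Count: 2.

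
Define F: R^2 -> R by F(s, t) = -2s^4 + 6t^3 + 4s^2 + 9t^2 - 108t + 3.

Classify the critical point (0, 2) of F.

local minimum

The mixed partial ∂²F/∂s∂t is 0, so the Hessian at any point is diag(F_ss, F_tt) = diag(8(-3s^2 + 1), 18(2t + 1)).
At (0, 2): H = diag(8, 90).
Both eigenvalues are positive, so H is positive definite: a local minimum.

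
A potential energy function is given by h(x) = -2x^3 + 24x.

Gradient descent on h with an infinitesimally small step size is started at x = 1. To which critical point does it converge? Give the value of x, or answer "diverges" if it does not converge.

h'(x) = -6(x - 2)(x + 2), so h'(1) = 18.
Gradient descent moves in the -h' direction, i.e. x is decreasing.
The nearest critical point in that direction is x = -2, where h'' = 24 > 0 (a local minimum). The iterate converges there.

-2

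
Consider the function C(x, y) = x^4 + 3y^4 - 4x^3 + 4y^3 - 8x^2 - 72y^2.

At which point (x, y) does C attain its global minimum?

(4, -4)

C(x,y) separates as P(x) + Q(y), so its minimum is min P + min Q.
P'(x) = 4x(x - 4)(x + 1) vanishes at x ∈ {-1, 0, 4}; Q'(y) = 12y(y - 3)(y + 4) vanishes at y ∈ {-4, 0, 3}.
Local minima of P (where P''>0): P(-1)=-3, P(4)=-128. Local minima of Q: Q(-4)=-640, Q(3)=-297.
So the global minimum of C is P(4) + Q(-4) = -128 − 640 = -768, attained at (4, -4).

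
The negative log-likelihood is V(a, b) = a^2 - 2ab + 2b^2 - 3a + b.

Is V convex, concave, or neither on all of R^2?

convex

V is quadratic, so its Hessian is the constant matrix H = [[2, -2], [-2, 4]].
det(H) = 4, tr(H) = 6.
det(H) > 0 and tr(H) > 0, so H is positive definite everywhere: convex.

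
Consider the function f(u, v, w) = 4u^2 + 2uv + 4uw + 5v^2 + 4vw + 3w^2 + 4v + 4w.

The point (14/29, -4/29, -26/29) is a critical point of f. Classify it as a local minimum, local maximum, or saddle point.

The Hessian is constant: H = [[8, 2, 4], [2, 10, 4], [4, 4, 6]].
Leading principal minors: Δ₁ = 8, Δ₂ = 76, Δ₃ = 232.
All leading minors are positive, so H is positive definite: a local minimum.

local minimum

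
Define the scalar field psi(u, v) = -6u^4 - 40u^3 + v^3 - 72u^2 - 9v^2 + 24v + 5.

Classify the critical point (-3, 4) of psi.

The mixed partial ∂²psi/∂u∂v is 0, so the Hessian at any point is diag(psi_uu, psi_vv) = diag(-24(3u^2 + 10u + 6), 6(v - 3)).
At (-3, 4): H = diag(-72, 6).
The eigenvalues have opposite signs, so H is indefinite: a saddle point.

saddle point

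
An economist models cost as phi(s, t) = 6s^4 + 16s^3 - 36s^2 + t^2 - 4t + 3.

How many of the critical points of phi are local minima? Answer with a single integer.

phi separates as a function of s plus a function of t, so ∇phi=0 decouples.
∂phi/∂s = 24s(s - 1)(s + 3) = 0 at s ∈ {-3, 0, 1}; ∂phi/∂t = 2(t - 2) = 0 at t ∈ {2}.
The Hessian is diagonal: diag(phi_ss, phi_tt). Second derivatives: phi_ss(-3)=288, phi_ss(0)=-72, phi_ss(1)=96; phi_tt(2)=2.
Local minima occur where both diagonal entries positive: (-3, 2), (1, 2). Count: 2.

2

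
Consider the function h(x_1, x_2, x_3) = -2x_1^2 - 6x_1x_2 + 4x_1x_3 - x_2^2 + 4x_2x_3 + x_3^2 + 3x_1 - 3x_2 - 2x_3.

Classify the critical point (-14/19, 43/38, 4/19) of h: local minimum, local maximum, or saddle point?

saddle point

The Hessian is constant: H = [[-4, -6, 4], [-6, -2, 4], [4, 4, 2]].
Leading principal minors: Δ₁ = -4, Δ₂ = -28, Δ₃ = -152.
The minors fit neither the all-positive nor the alternating-sign pattern, so H is indefinite: a saddle point.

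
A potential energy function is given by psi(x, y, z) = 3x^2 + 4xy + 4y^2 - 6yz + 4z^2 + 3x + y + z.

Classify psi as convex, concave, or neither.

convex

psi is quadratic, so its Hessian is the constant matrix H = [[6, 4, 0], [4, 8, -6], [0, -6, 8]].
Leading principal minors: 6, 32, 40.
All positive ⇒ H ≻ 0 ⇒ convex.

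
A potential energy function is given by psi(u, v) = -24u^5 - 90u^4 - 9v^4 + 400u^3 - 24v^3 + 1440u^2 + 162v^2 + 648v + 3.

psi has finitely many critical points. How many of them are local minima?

psi separates as a function of u plus a function of v, so ∇psi=0 decouples.
∂psi/∂u = -120u(u - 3)(u + 2)(u + 4) = 0 at u ∈ {-4, -2, 0, 3}; ∂psi/∂v = -36(v - 3)(v + 2)(v + 3) = 0 at v ∈ {-3, -2, 3}.
The Hessian is diagonal: diag(psi_uu, psi_vv). Second derivatives: psi_uu(-4)=6720, psi_uu(-2)=-2400, psi_uu(0)=2880, psi_uu(3)=-12600; psi_vv(-3)=-216, psi_vv(-2)=180, psi_vv(3)=-1080.
Local minima occur where both diagonal entries positive: (-4, -2), (0, -2). Count: 2.

2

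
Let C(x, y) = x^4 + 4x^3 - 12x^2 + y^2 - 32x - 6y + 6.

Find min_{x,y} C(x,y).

-67

C(x,y) separates as P(x) + Q(y) + 6, so its minimum is min P + min Q + 6.
P'(x) = 4(x - 2)(x + 1)(x + 4) vanishes at x ∈ {-4, -1, 2}; Q'(y) = 2y - 6 vanishes at y ∈ {3}.
Local minima of P (where P''>0): P(-4)=-64, P(2)=-64. Local minima of Q: Q(3)=-9.
So the global minimum of C is P(-4) + Q(3) + 6 = -64 − 9 + 6 = -67, attained at (-4, 3).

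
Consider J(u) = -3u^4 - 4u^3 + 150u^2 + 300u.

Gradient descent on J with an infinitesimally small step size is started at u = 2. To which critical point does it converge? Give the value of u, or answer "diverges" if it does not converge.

J'(u) = -12(u - 5)(u + 1)(u + 5), so J'(2) = 756.
Gradient descent moves in the -J' direction, i.e. u is decreasing.
The nearest critical point in that direction is u = -1, where J'' = 288 > 0 (a local minimum). The iterate converges there.

-1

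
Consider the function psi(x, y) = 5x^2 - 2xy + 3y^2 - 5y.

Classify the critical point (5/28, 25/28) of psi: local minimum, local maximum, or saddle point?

The Hessian of psi is constant: H = [[10, -2], [-2, 6]].
det(H) = 10·6 − (-2)² = 56.
det(H) > 0 and tr(H) = 16 > 0, so H is positive definite and the point is a local minimum.

local minimum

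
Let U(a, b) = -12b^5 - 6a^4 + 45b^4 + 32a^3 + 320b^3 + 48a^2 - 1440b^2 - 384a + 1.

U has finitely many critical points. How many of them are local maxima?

4

U separates as a function of a plus a function of b, so ∇U=0 decouples.
∂U/∂a = -24(a - 4)(a - 2)(a + 2) = 0 at a ∈ {-2, 2, 4}; ∂U/∂b = -60b(b - 4)(b - 3)(b + 4) = 0 at b ∈ {-4, 0, 3, 4}.
The Hessian is diagonal: diag(U_aa, U_bb). Second derivatives: U_aa(-2)=-576, U_aa(2)=192, U_aa(4)=-288; U_bb(-4)=13440, U_bb(0)=-2880, U_bb(3)=1260, U_bb(4)=-1920.
Local maxima occur where both diagonal entries negative: (-2, 0), (-2, 4), (4, 0), (4, 4). Count: 4.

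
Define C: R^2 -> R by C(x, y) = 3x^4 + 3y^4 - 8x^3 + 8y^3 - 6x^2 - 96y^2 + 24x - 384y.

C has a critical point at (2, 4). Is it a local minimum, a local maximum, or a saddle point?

The mixed partial ∂²C/∂x∂y is 0, so the Hessian at any point is diag(C_xx, C_yy) = diag(12(3x^2 - 4x - 1), 12(3y^2 + 4y - 16)).
At (2, 4): H = diag(36, 576).
Both eigenvalues are positive, so H is positive definite: a local minimum.

local minimum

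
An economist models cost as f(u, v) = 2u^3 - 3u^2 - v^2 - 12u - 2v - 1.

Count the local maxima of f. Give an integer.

1

f separates as a function of u plus a function of v, so ∇f=0 decouples.
∂f/∂u = 6(u - 2)(u + 1) = 0 at u ∈ {-1, 2}; ∂f/∂v = -2(v + 1) = 0 at v ∈ {-1}.
The Hessian is diagonal: diag(f_uu, f_vv). Second derivatives: f_uu(-1)=-18, f_uu(2)=18; f_vv(-1)=-2.
Local maxima occur where both diagonal entries negative: (-1, -1). Count: 1.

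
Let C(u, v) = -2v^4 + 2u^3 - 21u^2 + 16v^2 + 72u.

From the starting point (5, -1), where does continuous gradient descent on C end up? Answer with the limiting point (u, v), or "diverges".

(4, 0)

C is separable, so gradient descent decouples: u follows -∂C/∂u, v follows -∂C/∂v.
∂C/∂u = 6(u - 4)(u - 3); at u=5 this is 12, so u decreases.
∂C/∂v = -8v(v - 2)(v + 2); at v=-1 this is -24, so v increases.
u converges to its nearest critical value 4 (a local min of the u-part); v converges to 0. The iterate converges to (4, 0).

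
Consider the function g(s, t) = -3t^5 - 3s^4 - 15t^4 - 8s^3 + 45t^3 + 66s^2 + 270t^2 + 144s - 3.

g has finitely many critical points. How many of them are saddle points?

6

g separates as a function of s plus a function of t, so ∇g=0 decouples.
∂g/∂s = -12(s - 3)(s + 1)(s + 4) = 0 at s ∈ {-4, -1, 3}; ∂g/∂t = -15t(t - 3)(t + 3)(t + 4) = 0 at t ∈ {-4, -3, 0, 3}.
The Hessian is diagonal: diag(g_ss, g_tt). Second derivatives: g_ss(-4)=-252, g_ss(-1)=144, g_ss(3)=-336; g_tt(-4)=420, g_tt(-3)=-270, g_tt(0)=540, g_tt(3)=-1890.
Saddle points occur where the two diagonal entries have opposite signs: (-4, -4), (-4, 0), (-1, -3), (-1, 3), (3, -4), (3, 0). Count: 6.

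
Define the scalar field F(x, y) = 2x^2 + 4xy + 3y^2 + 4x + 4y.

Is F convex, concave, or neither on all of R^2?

convex

F is quadratic, so its Hessian is the constant matrix H = [[4, 4], [4, 6]].
det(H) = 8, tr(H) = 10.
det(H) > 0 and tr(H) > 0, so H is positive definite everywhere: convex.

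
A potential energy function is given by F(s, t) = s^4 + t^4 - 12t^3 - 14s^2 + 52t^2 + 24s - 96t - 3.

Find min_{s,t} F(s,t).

-184

F(s,t) separates as P(s) + Q(t) − 3, so its minimum is min P + min Q − 3.
P'(s) = 4(s - 2)(s - 1)(s + 3) vanishes at s ∈ {-3, 1, 2}; Q'(t) = 4(t - 4)(t - 3)(t - 2) vanishes at t ∈ {2, 3, 4}.
Local minima of P (where P''>0): P(-3)=-117, P(2)=8. Local minima of Q: Q(2)=-64, Q(4)=-64.
So the global minimum of F is P(-3) + Q(2) − 3 = -117 − 64 − 3 = -184, attained at (-3, 2).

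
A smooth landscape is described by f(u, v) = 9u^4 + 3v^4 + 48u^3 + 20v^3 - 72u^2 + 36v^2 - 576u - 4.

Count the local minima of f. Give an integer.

f separates as a function of u plus a function of v, so ∇f=0 decouples.
∂f/∂u = 36(u - 2)(u + 2)(u + 4) = 0 at u ∈ {-4, -2, 2}; ∂f/∂v = 12v(v + 2)(v + 3) = 0 at v ∈ {-3, -2, 0}.
The Hessian is diagonal: diag(f_uu, f_vv). Second derivatives: f_uu(-4)=432, f_uu(-2)=-288, f_uu(2)=864; f_vv(-3)=36, f_vv(-2)=-24, f_vv(0)=72.
Local minima occur where both diagonal entries positive: (-4, -3), (-4, 0), (2, -3), (2, 0). Count: 4.

4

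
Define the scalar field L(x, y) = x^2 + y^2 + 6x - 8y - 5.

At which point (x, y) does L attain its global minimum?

(-3, 4)

L(x,y) separates as P(x) + Q(y) − 5, so its minimum is min P + min Q − 5.
P'(x) = 2x + 6 vanishes at x ∈ {-3}; Q'(y) = 2y - 8 vanishes at y ∈ {4}.
Local minima of P (where P''>0): P(-3)=-9. Local minima of Q: Q(4)=-16.
So the global minimum of L is P(-3) + Q(4) − 5 = -9 − 16 − 5 = -30, attained at (-3, 4).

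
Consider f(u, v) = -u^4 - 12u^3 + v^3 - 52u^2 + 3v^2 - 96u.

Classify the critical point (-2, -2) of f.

The mixed partial ∂²f/∂u∂v is 0, so the Hessian at any point is diag(f_uu, f_vv) = diag(-4(3u^2 + 18u + 26), 6(v + 1)).
At (-2, -2): H = diag(-8, -6).
Both eigenvalues are negative, so H is negative definite: a local maximum.

local maximum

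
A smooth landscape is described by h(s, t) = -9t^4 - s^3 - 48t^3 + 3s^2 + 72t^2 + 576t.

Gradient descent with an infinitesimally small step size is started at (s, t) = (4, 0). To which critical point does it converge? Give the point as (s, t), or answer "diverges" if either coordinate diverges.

h is separable, so gradient descent decouples: s follows -∂h/∂s, t follows -∂h/∂t.
∂h/∂s = -3s(s - 2); at s=4 this is -24, so s increases.
∂h/∂t = -36(t - 2)(t + 2)(t + 4); at t=0 this is 576, so t decreases.
The s-coordinate has no critical point in that direction and runs off to infinity.

diverges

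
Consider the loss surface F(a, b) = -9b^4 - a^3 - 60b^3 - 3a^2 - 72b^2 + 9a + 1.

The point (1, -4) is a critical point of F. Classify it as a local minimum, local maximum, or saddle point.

local maximum

The mixed partial ∂²F/∂a∂b is 0, so the Hessian at any point is diag(F_aa, F_bb) = diag(-6(a + 1), -36(3b^2 + 10b + 4)).
At (1, -4): H = diag(-12, -432).
Both eigenvalues are negative, so H is negative definite: a local maximum.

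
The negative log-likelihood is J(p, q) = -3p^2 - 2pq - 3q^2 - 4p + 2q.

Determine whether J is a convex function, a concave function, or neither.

J is quadratic, so its Hessian is the constant matrix H = [[-6, -2], [-2, -6]].
det(H) = 32, tr(H) = -12.
det(H) > 0 and tr(H) < 0, so H is negative definite everywhere: concave.

concave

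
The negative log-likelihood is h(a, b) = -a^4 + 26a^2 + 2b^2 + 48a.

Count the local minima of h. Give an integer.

h separates as a function of a plus a function of b, so ∇h=0 decouples.
∂h/∂a = -4(a - 4)(a + 1)(a + 3) = 0 at a ∈ {-3, -1, 4}; ∂h/∂b = 4b = 0 at b ∈ {0}.
The Hessian is diagonal: diag(h_aa, h_bb). Second derivatives: h_aa(-3)=-56, h_aa(-1)=40, h_aa(4)=-140; h_bb(0)=4.
Local minima occur where both diagonal entries positive: (-1, 0). Count: 1.

1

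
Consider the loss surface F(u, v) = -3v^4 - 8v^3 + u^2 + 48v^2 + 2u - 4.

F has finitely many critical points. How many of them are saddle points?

2

F separates as a function of u plus a function of v, so ∇F=0 decouples.
∂F/∂u = 2(u + 1) = 0 at u ∈ {-1}; ∂F/∂v = -12v(v - 2)(v + 4) = 0 at v ∈ {-4, 0, 2}.
The Hessian is diagonal: diag(F_uu, F_vv). Second derivatives: F_uu(-1)=2; F_vv(-4)=-288, F_vv(0)=96, F_vv(2)=-144.
Saddle points occur where the two diagonal entries have opposite signs: (-1, -4), (-1, 2). Count: 2.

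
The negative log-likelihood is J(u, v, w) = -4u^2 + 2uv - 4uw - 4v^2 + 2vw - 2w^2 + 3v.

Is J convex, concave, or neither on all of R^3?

J is quadratic, so its Hessian is the constant matrix H = [[-8, 2, -4], [2, -8, 2], [-4, 2, -4]].
Leading principal minors: -8, 60, -112.
Signs alternate −, +, − ⇒ H ≺ 0 ⇒ concave.

concave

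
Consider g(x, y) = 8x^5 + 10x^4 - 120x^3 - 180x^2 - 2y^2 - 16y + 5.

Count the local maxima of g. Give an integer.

2

g separates as a function of x plus a function of y, so ∇g=0 decouples.
∂g/∂x = 40x(x - 3)(x + 1)(x + 3) = 0 at x ∈ {-3, -1, 0, 3}; ∂g/∂y = -4(y + 4) = 0 at y ∈ {-4}.
The Hessian is diagonal: diag(g_xx, g_yy). Second derivatives: g_xx(-3)=-1440, g_xx(-1)=320, g_xx(0)=-360, g_xx(3)=2880; g_yy(-4)=-4.
Local maxima occur where both diagonal entries negative: (-3, -4), (0, -4). Count: 2.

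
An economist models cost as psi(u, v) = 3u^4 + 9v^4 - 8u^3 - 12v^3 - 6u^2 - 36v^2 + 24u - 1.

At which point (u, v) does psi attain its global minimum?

psi(u,v) separates as P(u) + Q(v) − 1, so its minimum is min P + min Q − 1.
P'(u) = 12(u - 2)(u - 1)(u + 1) vanishes at u ∈ {-1, 1, 2}; Q'(v) = 36v(v - 2)(v + 1) vanishes at v ∈ {-1, 0, 2}.
Local minima of P (where P''>0): P(-1)=-19, P(2)=8. Local minima of Q: Q(-1)=-15, Q(2)=-96.
So the global minimum of psi is P(-1) + Q(2) − 1 = -19 − 96 − 1 = -116, attained at (-1, 2).

(-1, 2)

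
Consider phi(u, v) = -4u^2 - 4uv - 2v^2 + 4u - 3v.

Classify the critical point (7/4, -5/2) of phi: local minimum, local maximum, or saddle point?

local maximum

The Hessian of phi is constant: H = [[-8, -4], [-4, -4]].
det(H) = (-8)·(-4) − (-4)² = 16.
det(H) > 0 and tr(H) = -12 < 0, so H is negative definite and the point is a local maximum.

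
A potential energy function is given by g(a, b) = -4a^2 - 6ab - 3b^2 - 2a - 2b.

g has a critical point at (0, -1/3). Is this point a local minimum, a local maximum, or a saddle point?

The Hessian of g is constant: H = [[-8, -6], [-6, -6]].
det(H) = (-8)·(-6) − (-6)² = 12.
det(H) > 0 and tr(H) = -14 < 0, so H is negative definite and the point is a local maximum.

local maximum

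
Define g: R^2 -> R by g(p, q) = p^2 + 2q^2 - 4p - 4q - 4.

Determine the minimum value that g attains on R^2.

g(p,q) separates as A(p) + B(q) − 4, so its minimum is min A + min B − 4.
A'(p) = 2p - 4 vanishes at p ∈ {2}; B'(q) = 4q - 4 vanishes at q ∈ {1}.
Local minima of A (where A''>0): A(2)=-4. Local minima of B: B(1)=-2.
So the global minimum of g is A(2) + B(1) − 4 = -4 − 2 − 4 = -10, attained at (2, 1).

-10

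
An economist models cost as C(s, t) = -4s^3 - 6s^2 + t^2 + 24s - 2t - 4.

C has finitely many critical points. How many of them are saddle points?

1

C separates as a function of s plus a function of t, so ∇C=0 decouples.
∂C/∂s = -12(s - 1)(s + 2) = 0 at s ∈ {-2, 1}; ∂C/∂t = 2(t - 1) = 0 at t ∈ {1}.
The Hessian is diagonal: diag(C_ss, C_tt). Second derivatives: C_ss(-2)=36, C_ss(1)=-36; C_tt(1)=2.
Saddle points occur where the two diagonal entries have opposite signs: (1, 1). Count: 1.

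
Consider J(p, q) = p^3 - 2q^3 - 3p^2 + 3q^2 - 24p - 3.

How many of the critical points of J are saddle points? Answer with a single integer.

2

J separates as a function of p plus a function of q, so ∇J=0 decouples.
∂J/∂p = 3(p - 4)(p + 2) = 0 at p ∈ {-2, 4}; ∂J/∂q = -6q(q - 1) = 0 at q ∈ {0, 1}.
The Hessian is diagonal: diag(J_pp, J_qq). Second derivatives: J_pp(-2)=-18, J_pp(4)=18; J_qq(0)=6, J_qq(1)=-6.
Saddle points occur where the two diagonal entries have opposite signs: (-2, 0), (4, 1). Count: 2.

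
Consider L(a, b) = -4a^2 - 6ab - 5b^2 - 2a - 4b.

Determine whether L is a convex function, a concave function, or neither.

L is quadratic, so its Hessian is the constant matrix H = [[-8, -6], [-6, -10]].
det(H) = 44, tr(H) = -18.
det(H) > 0 and tr(H) < 0, so H is negative definite everywhere: concave.

concave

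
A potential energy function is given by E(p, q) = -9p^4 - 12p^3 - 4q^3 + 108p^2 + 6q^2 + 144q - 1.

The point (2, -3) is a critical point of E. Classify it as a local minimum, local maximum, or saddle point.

saddle point

The mixed partial ∂²E/∂p∂q is 0, so the Hessian at any point is diag(E_pp, E_qq) = diag(36(-3p^2 - 2p + 6), 12(-2q + 1)).
At (2, -3): H = diag(-360, 84).
The eigenvalues have opposite signs, so H is indefinite: a saddle point.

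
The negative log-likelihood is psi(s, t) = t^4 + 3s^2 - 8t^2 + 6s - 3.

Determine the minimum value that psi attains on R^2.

-22

psi(s,t) separates as P(s) + Q(t) − 3, so its minimum is min P + min Q − 3.
P'(s) = 6s + 6 vanishes at s ∈ {-1}; Q'(t) = 4t(t - 2)(t + 2) vanishes at t ∈ {-2, 0, 2}.
Local minima of P (where P''>0): P(-1)=-3. Local minima of Q: Q(-2)=-16, Q(2)=-16.
So the global minimum of psi is P(-1) + Q(-2) − 3 = -3 − 16 − 3 = -22, attained at (-1, -2).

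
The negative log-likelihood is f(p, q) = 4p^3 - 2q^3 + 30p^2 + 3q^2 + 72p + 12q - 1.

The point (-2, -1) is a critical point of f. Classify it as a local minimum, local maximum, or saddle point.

The mixed partial ∂²f/∂p∂q is 0, so the Hessian at any point is diag(f_pp, f_qq) = diag(12(2p + 5), 6(-2q + 1)).
At (-2, -1): H = diag(12, 18).
Both eigenvalues are positive, so H is positive definite: a local minimum.

local minimum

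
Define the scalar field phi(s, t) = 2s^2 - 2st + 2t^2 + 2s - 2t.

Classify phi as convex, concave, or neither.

convex

phi is quadratic, so its Hessian is the constant matrix H = [[4, -2], [-2, 4]].
det(H) = 12, tr(H) = 8.
det(H) > 0 and tr(H) > 0, so H is positive definite everywhere: convex.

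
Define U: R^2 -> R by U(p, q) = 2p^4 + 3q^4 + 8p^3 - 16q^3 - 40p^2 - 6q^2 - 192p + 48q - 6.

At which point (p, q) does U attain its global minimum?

U(p,q) separates as A(p) + B(q) − 6, so its minimum is min A + min B − 6.
A'(p) = 8(p - 3)(p + 2)(p + 4) vanishes at p ∈ {-4, -2, 3}; B'(q) = 12(q - 4)(q - 1)(q + 1) vanishes at q ∈ {-1, 1, 4}.
Local minima of A (where A''>0): A(-4)=128, A(3)=-558. Local minima of B: B(-1)=-35, B(4)=-160.
So the global minimum of U is A(3) + B(4) − 6 = -558 − 160 − 6 = -724, attained at (3, 4).

(3, 4)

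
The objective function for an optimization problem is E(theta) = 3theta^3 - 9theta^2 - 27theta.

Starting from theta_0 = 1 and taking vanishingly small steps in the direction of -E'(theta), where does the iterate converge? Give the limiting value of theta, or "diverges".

3

E'(theta) = 9(theta - 3)(theta + 1), so E'(1) = -36.
Gradient descent moves in the -E' direction, i.e. theta is increasing.
The nearest critical point in that direction is theta = 3, where E'' = 36 > 0 (a local minimum). The iterate converges there.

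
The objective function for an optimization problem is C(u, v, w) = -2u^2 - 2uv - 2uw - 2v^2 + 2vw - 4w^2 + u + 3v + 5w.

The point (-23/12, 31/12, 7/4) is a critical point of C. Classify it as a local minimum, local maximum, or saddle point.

local maximum

The Hessian is constant: H = [[-4, -2, -2], [-2, -4, 2], [-2, 2, -8]].
Leading principal minors: Δ₁ = -4, Δ₂ = 12, Δ₃ = -48.
The minors alternate sign starting negative (−, +, −), so H is negative definite: a local maximum.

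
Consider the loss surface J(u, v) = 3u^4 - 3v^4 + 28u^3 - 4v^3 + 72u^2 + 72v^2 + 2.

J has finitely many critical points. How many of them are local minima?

J separates as a function of u plus a function of v, so ∇J=0 decouples.
∂J/∂u = 12u(u + 3)(u + 4) = 0 at u ∈ {-4, -3, 0}; ∂J/∂v = -12v(v - 3)(v + 4) = 0 at v ∈ {-4, 0, 3}.
The Hessian is diagonal: diag(J_uu, J_vv). Second derivatives: J_uu(-4)=48, J_uu(-3)=-36, J_uu(0)=144; J_vv(-4)=-336, J_vv(0)=144, J_vv(3)=-252.
Local minima occur where both diagonal entries positive: (-4, 0), (0, 0). Count: 2.

2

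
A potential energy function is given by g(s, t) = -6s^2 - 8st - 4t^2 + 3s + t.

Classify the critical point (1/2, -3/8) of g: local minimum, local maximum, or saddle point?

The Hessian of g is constant: H = [[-12, -8], [-8, -8]].
det(H) = (-12)·(-8) − (-8)² = 32.
det(H) > 0 and tr(H) = -20 < 0, so H is negative definite and the point is a local maximum.

local maximum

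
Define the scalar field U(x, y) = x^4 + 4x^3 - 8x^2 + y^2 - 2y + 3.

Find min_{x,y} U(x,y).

-126

U(x,y) separates as P(x) + Q(y) + 3, so its minimum is min P + min Q + 3.
P'(x) = 4x(x - 1)(x + 4) vanishes at x ∈ {-4, 0, 1}; Q'(y) = 2y - 2 vanishes at y ∈ {1}.
Local minima of P (where P''>0): P(-4)=-128, P(1)=-3. Local minima of Q: Q(1)=-1.
So the global minimum of U is P(-4) + Q(1) + 3 = -128 − 1 + 3 = -126, attained at (-4, 1).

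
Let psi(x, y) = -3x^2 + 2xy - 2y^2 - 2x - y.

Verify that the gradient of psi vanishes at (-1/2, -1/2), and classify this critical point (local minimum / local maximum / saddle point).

∇psi = (-6x + 2y - 2, 2x - 4y - 1); substituting (-1/2, -1/2) gives ∇psi = (0, 0), so (-1/2, -1/2) is indeed a critical point.
The Hessian of psi is constant: H = [[-6, 2], [2, -4]].
det(H) = (-6)·(-4) − 2² = 20.
det(H) > 0 and tr(H) = -10 < 0, so H is negative definite and the point is a local maximum.

local maximum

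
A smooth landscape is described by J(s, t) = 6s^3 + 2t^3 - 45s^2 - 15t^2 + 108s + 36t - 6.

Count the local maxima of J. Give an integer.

J separates as a function of s plus a function of t, so ∇J=0 decouples.
∂J/∂s = 18(s - 3)(s - 2) = 0 at s ∈ {2, 3}; ∂J/∂t = 6(t - 3)(t - 2) = 0 at t ∈ {2, 3}.
The Hessian is diagonal: diag(J_ss, J_tt). Second derivatives: J_ss(2)=-18, J_ss(3)=18; J_tt(2)=-6, J_tt(3)=6.
Local maxima occur where both diagonal entries negative: (2, 2). Count: 1.

1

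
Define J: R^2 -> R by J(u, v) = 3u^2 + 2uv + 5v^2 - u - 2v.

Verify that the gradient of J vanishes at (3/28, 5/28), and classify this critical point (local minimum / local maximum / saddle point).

local minimum

∇J = (6u + 2v - 1, 2u + 10v - 2); substituting (3/28, 5/28) gives ∇J = (0, 0), so (3/28, 5/28) is indeed a critical point.
The Hessian of J is constant: H = [[6, 2], [2, 10]].
det(H) = 6·10 − 2² = 56.
det(H) > 0 and tr(H) = 16 > 0, so H is positive definite and the point is a local minimum.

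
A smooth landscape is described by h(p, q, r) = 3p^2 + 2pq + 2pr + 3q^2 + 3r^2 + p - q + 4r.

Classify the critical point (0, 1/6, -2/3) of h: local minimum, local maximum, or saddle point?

local minimum

The Hessian is constant: H = [[6, 2, 2], [2, 6, 0], [2, 0, 6]].
Leading principal minors: Δ₁ = 6, Δ₂ = 32, Δ₃ = 168.
All leading minors are positive, so H is positive definite: a local minimum.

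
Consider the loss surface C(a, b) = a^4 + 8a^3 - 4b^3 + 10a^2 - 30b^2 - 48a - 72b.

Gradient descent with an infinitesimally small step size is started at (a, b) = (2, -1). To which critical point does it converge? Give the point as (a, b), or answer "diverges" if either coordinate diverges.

C is separable, so gradient descent decouples: a follows -∂C/∂a, b follows -∂C/∂b.
∂C/∂a = 4(a - 1)(a + 3)(a + 4); at a=2 this is 120, so a decreases.
∂C/∂b = -12(b + 2)(b + 3); at b=-1 this is -24, so b increases.
The b-coordinate has no critical point in that direction and runs off to infinity.

diverges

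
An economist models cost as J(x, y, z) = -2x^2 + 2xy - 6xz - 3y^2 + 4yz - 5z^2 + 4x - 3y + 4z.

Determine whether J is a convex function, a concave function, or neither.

J is quadratic, so its Hessian is the constant matrix H = [[-4, 2, -6], [2, -6, 4], [-6, 4, -10]].
Leading principal minors: -4, 20, -16.
Signs alternate −, +, − ⇒ H ≺ 0 ⇒ concave.

concave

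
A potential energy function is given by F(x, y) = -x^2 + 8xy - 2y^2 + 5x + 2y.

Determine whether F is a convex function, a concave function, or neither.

F is quadratic, so its Hessian is the constant matrix H = [[-2, 8], [8, -4]].
det(H) = -56, tr(H) = -6.
det(H) < 0, so H is indefinite: neither convex nor concave.

neither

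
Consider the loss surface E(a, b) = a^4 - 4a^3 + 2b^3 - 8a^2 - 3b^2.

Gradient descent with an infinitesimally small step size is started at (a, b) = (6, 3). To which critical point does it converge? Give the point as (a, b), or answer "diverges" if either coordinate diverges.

(4, 1)

E is separable, so gradient descent decouples: a follows -∂E/∂a, b follows -∂E/∂b.
∂E/∂a = 4a(a - 4)(a + 1); at a=6 this is 336, so a decreases.
∂E/∂b = 6b(b - 1); at b=3 this is 36, so b decreases.
a converges to its nearest critical value 4 (a local min of the a-part); b converges to 1. The iterate converges to (4, 1).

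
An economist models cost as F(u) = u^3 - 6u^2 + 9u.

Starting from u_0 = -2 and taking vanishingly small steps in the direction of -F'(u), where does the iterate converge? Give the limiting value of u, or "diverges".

F'(u) = 3(u - 3)(u - 1), so F'(-2) = 45.
Gradient descent moves in the -F' direction, i.e. u is decreasing.
There is no critical point below u=-2, and F' keeps the same sign, so the iterate runs off to −∞.

diverges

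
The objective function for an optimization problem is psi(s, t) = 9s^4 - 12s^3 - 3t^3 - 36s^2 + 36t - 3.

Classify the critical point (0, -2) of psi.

saddle point

The mixed partial ∂²psi/∂s∂t is 0, so the Hessian at any point is diag(psi_ss, psi_tt) = diag(36(3s^2 - 2s - 2), -18t).
At (0, -2): H = diag(-72, 36).
The eigenvalues have opposite signs, so H is indefinite: a saddle point.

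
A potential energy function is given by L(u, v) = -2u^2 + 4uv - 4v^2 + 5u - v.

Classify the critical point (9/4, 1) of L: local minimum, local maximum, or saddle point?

The Hessian of L is constant: H = [[-4, 4], [4, -8]].
det(H) = (-4)·(-8) − 4² = 16.
det(H) > 0 and tr(H) = -12 < 0, so H is negative definite and the point is a local maximum.

local maximum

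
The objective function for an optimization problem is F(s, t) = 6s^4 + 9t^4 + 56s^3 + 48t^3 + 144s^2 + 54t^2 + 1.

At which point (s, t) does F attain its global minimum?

F(s,t) separates as P(s) + Q(t) + 1, so its minimum is min P + min Q + 1.
P'(s) = 24s(s + 3)(s + 4) vanishes at s ∈ {-4, -3, 0}; Q'(t) = 36t(t + 1)(t + 3) vanishes at t ∈ {-3, -1, 0}.
Local minima of P (where P''>0): P(-4)=256, P(0)=0. Local minima of Q: Q(-3)=-81, Q(0)=0.
So the global minimum of F is P(0) + Q(-3) + 1 = 0 − 81 + 1 = -80, attained at (0, -3).

(0, -3)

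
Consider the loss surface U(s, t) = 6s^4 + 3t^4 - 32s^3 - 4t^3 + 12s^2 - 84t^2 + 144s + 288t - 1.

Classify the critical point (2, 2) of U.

local maximum

The mixed partial ∂²U/∂s∂t is 0, so the Hessian at any point is diag(U_ss, U_tt) = diag(24(3s^2 - 8s + 1), 12(3t^2 - 2t - 14)).
At (2, 2): H = diag(-72, -72).
Both eigenvalues are negative, so H is negative definite: a local maximum.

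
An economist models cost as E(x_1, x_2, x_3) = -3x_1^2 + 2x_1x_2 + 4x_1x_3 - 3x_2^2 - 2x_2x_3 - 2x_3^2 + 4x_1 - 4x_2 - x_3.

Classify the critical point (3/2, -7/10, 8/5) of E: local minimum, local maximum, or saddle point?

The Hessian is constant: H = [[-6, 2, 4], [2, -6, -2], [4, -2, -4]].
Leading principal minors: Δ₁ = -6, Δ₂ = 32, Δ₃ = -40.
The minors alternate sign starting negative (−, +, −), so H is negative definite: a local maximum.

local maximum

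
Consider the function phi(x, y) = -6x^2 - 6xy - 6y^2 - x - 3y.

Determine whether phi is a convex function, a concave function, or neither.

concave

phi is quadratic, so its Hessian is the constant matrix H = [[-12, -6], [-6, -12]].
det(H) = 108, tr(H) = -24.
det(H) > 0 and tr(H) < 0, so H is negative definite everywhere: concave.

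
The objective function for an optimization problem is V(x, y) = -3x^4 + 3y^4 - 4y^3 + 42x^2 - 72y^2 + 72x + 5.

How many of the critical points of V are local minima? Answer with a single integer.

V separates as a function of x plus a function of y, so ∇V=0 decouples.
∂V/∂x = -12(x - 3)(x + 1)(x + 2) = 0 at x ∈ {-2, -1, 3}; ∂V/∂y = 12y(y - 4)(y + 3) = 0 at y ∈ {-3, 0, 4}.
The Hessian is diagonal: diag(V_xx, V_yy). Second derivatives: V_xx(-2)=-60, V_xx(-1)=48, V_xx(3)=-240; V_yy(-3)=252, V_yy(0)=-144, V_yy(4)=336.
Local minima occur where both diagonal entries positive: (-1, -3), (-1, 4). Count: 2.

2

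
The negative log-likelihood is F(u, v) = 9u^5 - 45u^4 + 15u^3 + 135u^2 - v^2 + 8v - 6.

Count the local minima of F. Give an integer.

F separates as a function of u plus a function of v, so ∇F=0 decouples.
∂F/∂u = 45u(u - 3)(u - 2)(u + 1) = 0 at u ∈ {-1, 0, 2, 3}; ∂F/∂v = -2(v - 4) = 0 at v ∈ {4}.
The Hessian is diagonal: diag(F_uu, F_vv). Second derivatives: F_uu(-1)=-540, F_uu(0)=270, F_uu(2)=-270, F_uu(3)=540; F_vv(4)=-2.
Local minima occur where both diagonal entries positive: none. Count: 0.

0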